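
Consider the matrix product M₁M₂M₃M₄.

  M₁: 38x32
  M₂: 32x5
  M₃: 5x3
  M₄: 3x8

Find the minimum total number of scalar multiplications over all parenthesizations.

5040

Adjacent pairs: M₁M₂ = 38·32·5 = 6080; M₂M₃ = 32·5·3 = 480; M₃M₄ = 5·3·8 = 120.
Length 3: M₁..M₃: k=1: 0+480+38·32·3=4128; k=2: 6080+0+38·5·3=6650 → min 4128 | M₂..M₄: k=2: 0+120+32·5·8=1400; k=3: 480+0+32·3·8=1248 → min 1248.
Length 4: M₁..M₄: k=1: 0+1248+38·32·8=10976; k=2: 6080+120+38·5·8=7720; k=3: 4128+0+38·3·8=5040 → min 5040.
Optimal order: ((M₁(M₂M₃))M₄) with cost 5040.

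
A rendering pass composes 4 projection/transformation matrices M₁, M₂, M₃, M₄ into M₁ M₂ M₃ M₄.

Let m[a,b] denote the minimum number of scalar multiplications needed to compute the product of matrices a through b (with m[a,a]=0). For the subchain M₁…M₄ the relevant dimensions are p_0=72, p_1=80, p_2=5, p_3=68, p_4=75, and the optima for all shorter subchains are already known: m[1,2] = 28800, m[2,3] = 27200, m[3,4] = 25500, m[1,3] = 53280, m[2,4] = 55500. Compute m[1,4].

m[1,4] = min over k∈[1,3] of m[1,k]+m[k+1,4]+p_{0}·p_k·p_{4}.
k=1: 0 + 55500 + 72·80·75 = 487500; k=2: 28800 + 25500 + 72·5·75 = 81300; k=3: 53280 + 0 + 72·68·75 = 420480.
Minimum: 81300 at k=2.

81300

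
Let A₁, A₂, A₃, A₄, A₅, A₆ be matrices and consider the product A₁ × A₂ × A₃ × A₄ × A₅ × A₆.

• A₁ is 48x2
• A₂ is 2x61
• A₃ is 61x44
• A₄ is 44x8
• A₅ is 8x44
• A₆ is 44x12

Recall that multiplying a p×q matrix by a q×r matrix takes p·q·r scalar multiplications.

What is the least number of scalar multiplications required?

8984

Adjacent pairs: A₁A₂ = 48·2·61 = 5856; A₂A₃ = 2·61·44 = 5368; A₃A₄ = 61·44·8 = 21472; A₄A₅ = 44·8·44 = 15488; A₅A₆ = 8·44·12 = 4224.
Length 3: A₁..A₃: k=1: 0+5368+48·2·44=9592; k=2: 5856+0+48·61·44=134688 → min 9592 | A₂..A₄: k=2: 0+21472+2·61·8=22448; k=3: 5368+0+2·44·8=6072 → min 6072 | A₃..A₅: k=3: 0+15488+61·44·44=133584; k=4: 21472+0+61·8·44=42944 → min 42944 | A₄..A₆: k=4: 0+4224+44·8·12=8448; k=5: 15488+0+44·44·12=38720 → min 8448.
Length 4: A₁..A₄: k=1: 0+6072+48·2·8=6840; k=2: 5856+21472+48·61·8=50752; k=3: 9592+0+48·44·8=26488 → min 6840 | A₂..A₅: k=2: 0+42944+2·61·44=48312; k=3: 5368+15488+2·44·44=24728; k=4: 6072+0+2·8·44=6776 → min 6776 | A₃..A₆: k=3: 0+8448+61·44·12=40656; k=4: 21472+4224+61·8·12=31552; k=5: 42944+0+61·44·12=75152 → min 31552.
Length 5: A₁..A₅: k=1: 0+6776+48·2·44=11000; k=2: 5856+42944+48·61·44=177632; k=3: 9592+15488+48·44·44=118008; k=4: 6840+0+48·8·44=23736 → min 11000 | A₂..A₆: k=2: 0+31552+2·61·12=33016; k=3: 5368+8448+2·44·12=14872; k=4: 6072+4224+2·8·12=10488; k=5: 6776+0+2·44·12=7832 → min 7832.
Length 6: A₁..A₆: k=1: 0+7832+48·2·12=8984; k=2: 5856+31552+48·61·12=72544; k=3: 9592+8448+48·44·12=43384; k=4: 6840+4224+48·8·12=15672; k=5: 11000+0+48·44·12=36344 → min 8984.
Optimal order: (A₁ × ((((A₂ × A₃) × A₄) × A₅) × A₆)) with cost 8984.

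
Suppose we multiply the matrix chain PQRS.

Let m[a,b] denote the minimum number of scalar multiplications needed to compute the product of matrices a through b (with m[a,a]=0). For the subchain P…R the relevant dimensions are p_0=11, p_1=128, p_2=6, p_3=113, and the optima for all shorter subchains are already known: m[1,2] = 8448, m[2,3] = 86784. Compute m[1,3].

m[1,3] = min over k∈[1,2] of m[1,k]+m[k+1,3]+p_{0}·p_k·p_{3}.
k=1: 0 + 86784 + 11·128·113 = 245888; k=2: 8448 + 0 + 11·6·113 = 15906.
Minimum: 15906 at k=2.

15906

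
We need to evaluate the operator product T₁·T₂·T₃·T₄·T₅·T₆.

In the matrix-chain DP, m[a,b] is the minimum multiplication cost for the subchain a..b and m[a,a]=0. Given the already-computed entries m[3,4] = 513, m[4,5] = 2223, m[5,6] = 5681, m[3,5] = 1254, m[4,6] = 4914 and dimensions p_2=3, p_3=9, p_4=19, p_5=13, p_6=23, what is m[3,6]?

2151

m[3,6] = min over k∈[3,5] of m[3,k]+m[k+1,6]+p_{2}·p_k·p_{6}.
k=3: 0 + 4914 + 3·9·23 = 5535; k=4: 513 + 5681 + 3·19·23 = 7505; k=5: 1254 + 0 + 3·13·23 = 2151.
Minimum: 2151 at k=5.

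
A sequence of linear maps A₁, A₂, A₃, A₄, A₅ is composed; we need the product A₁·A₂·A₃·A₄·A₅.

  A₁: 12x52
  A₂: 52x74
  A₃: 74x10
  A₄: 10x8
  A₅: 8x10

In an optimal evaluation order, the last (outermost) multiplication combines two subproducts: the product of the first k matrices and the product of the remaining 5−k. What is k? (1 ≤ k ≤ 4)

Adjacent pairs: A₁A₂ = 12·52·74 = 46176; A₂A₃ = 52·74·10 = 38480; A₃A₄ = 74·10·8 = 5920; A₄A₅ = 10·8·10 = 800.
Length 3: A₁..A₃: k=1: 0+38480+12·52·10=44720; k=2: 46176+0+12·74·10=55056 → min 44720 | A₂..A₄: k=2: 0+5920+52·74·8=36704; k=3: 38480+0+52·10·8=42640 → min 36704 | A₃..A₅: k=3: 0+800+74·10·10=8200; k=4: 5920+0+74·8·10=11840 → min 8200.
Length 4: A₁..A₄: k=1: 0+36704+12·52·8=41696; k=2: 46176+5920+12·74·8=59200; k=3: 44720+0+12·10·8=45680 → min 41696 | A₂..A₅: k=2: 0+8200+52·74·10=46680; k=3: 38480+800+52·10·10=44480; k=4: 36704+0+52·8·10=40864 → min 40864.
Top-level splits: k=1: (A₁..A₁)·(A₂..A₅) → 0+40864+12·52·10 = 47104; k=2: (A₁..A₂)·(A₃..A₅) → 46176+8200+12·74·10 = 63256; k=3: (A₁..A₃)·(A₄..A₅) → 44720+800+12·10·10 = 46720; k=4: (A₁..A₄)·(A₅..A₅) → 41696+0+12·8·10 = 42656.
Best split is after A₄, i.e. k = 4.

4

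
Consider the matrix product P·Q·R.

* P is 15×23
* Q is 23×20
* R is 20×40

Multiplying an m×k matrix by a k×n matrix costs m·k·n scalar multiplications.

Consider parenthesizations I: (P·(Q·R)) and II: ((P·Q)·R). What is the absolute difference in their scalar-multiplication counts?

13300

Order I = (P·(Q·R)): (Q·R): 23×20 by 20×40 → 23×40, cost 23·20·40 = 18400; (P·(Q·R)): 15×23 by 23×40 → 15×40, cost 15·23·40 = 13800; cumulative 32200. Total 32200.
Order II = ((P·Q)·R): (P·Q): 15×23 by 23×20 → 15×20, cost 15·23·20 = 6900; ((P·Q)·R): 15×20 by 20×40 → 15×40, cost 15·20·40 = 12000; cumulative 18900. Total 18900.
Difference: |32200 − 18900| = 13300.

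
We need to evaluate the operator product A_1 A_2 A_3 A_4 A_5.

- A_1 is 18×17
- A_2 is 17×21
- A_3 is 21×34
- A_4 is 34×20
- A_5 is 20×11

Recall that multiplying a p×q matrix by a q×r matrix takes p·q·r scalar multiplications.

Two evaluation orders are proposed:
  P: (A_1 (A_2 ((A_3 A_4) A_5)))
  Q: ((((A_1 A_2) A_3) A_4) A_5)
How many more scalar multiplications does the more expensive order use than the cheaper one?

9285

Order P = (A_1 (A_2 ((A_3 A_4) A_5))): (A_3 A_4): 21×34 by 34×20 → 21×20, cost 21·34·20 = 14280; ((A_3 A_4) A_5): 21×20 by 20×11 → 21×11, cost 21·20·11 = 4620; cumulative 18900; (A_2 ((A_3 A_4) A_5)): 17×21 by 21×11 → 17×11, cost 17·21·11 = 3927; cumulative 22827; (A_1 (A_2 ((A_3 A_4) A_5))): 18×17 by 17×11 → 18×11, cost 18·17·11 = 3366; cumulative 26193. Total 26193.
Order Q = ((((A_1 A_2) A_3) A_4) A_5): (A_1 A_2): 18×17 by 17×21 → 18×21, cost 18·17·21 = 6426; ((A_1 A_2) A_3): 18×21 by 21×34 → 18×34, cost 18·21·34 = 12852; cumulative 19278; (((A_1 A_2) A_3) A_4): 18×34 by 34×20 → 18×20, cost 18·34·20 = 12240; cumulative 31518; ((((A_1 A_2) A_3) A_4) A_5): 18×20 by 20×11 → 18×11, cost 18·20·11 = 3960; cumulative 35478. Total 35478.
Difference: |26193 − 35478| = 9285.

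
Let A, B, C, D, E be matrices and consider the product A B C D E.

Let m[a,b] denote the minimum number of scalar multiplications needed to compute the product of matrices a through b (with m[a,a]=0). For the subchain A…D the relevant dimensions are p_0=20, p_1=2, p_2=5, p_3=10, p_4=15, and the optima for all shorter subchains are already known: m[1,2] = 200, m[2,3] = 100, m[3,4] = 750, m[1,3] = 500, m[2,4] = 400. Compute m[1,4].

m[1,4] = min over k∈[1,3] of m[1,k]+m[k+1,4]+p_{0}·p_k·p_{4}.
k=1: 0 + 400 + 20·2·15 = 1000; k=2: 200 + 750 + 20·5·15 = 2450; k=3: 500 + 0 + 20·10·15 = 3500.
Minimum: 1000 at k=1.

1000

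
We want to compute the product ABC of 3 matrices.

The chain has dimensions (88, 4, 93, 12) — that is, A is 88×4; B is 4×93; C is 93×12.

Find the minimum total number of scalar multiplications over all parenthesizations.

8688

Order (A(BC)): (BC): 4×93 by 93×12 → 4×12, cost 4·93·12 = 4464; (A(BC)): 88×4 by 4×12 → 88×12, cost 88·4·12 = 4224; cumulative 8688. Total 8688.
Order ((AB)C): (AB): 88×4 by 4×93 → 88×93, cost 88·4·93 = 32736; ((AB)C): 88×93 by 93×12 → 88×12, cost 88·93·12 = 98208; cumulative 130944. Total 130944.
Minimum: 8688.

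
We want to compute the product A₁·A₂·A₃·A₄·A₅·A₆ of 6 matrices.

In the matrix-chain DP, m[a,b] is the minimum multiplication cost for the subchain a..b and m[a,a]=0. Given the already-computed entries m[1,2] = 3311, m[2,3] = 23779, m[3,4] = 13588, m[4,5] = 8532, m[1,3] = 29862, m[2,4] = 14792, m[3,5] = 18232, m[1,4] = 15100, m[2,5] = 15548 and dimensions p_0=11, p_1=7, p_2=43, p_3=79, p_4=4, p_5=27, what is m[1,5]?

16288

m[1,5] = min over k∈[1,4] of m[1,k]+m[k+1,5]+p_{0}·p_k·p_{5}.
k=1: 0 + 15548 + 11·7·27 = 17627; k=2: 3311 + 18232 + 11·43·27 = 34314; k=3: 29862 + 8532 + 11·79·27 = 61857; k=4: 15100 + 0 + 11·4·27 = 16288.
Minimum: 16288 at k=4.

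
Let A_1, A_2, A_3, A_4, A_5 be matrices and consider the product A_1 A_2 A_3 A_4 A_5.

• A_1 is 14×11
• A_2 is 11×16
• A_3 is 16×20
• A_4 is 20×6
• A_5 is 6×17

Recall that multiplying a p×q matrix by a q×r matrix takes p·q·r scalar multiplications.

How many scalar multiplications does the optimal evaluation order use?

5328

Adjacent pairs: A_1A_2 = 14·11·16 = 2464; A_2A_3 = 11·16·20 = 3520; A_3A_4 = 16·20·6 = 1920; A_4A_5 = 20·6·17 = 2040.
Length 3: A_1..A_3: k=1: 0+3520+14·11·20=6600; k=2: 2464+0+14·16·20=6944 → min 6600 | A_2..A_4: k=2: 0+1920+11·16·6=2976; k=3: 3520+0+11·20·6=4840 → min 2976 | A_3..A_5: k=3: 0+2040+16·20·17=7480; k=4: 1920+0+16·6·17=3552 → min 3552.
Length 4: A_1..A_4: k=1: 0+2976+14·11·6=3900; k=2: 2464+1920+14·16·6=5728; k=3: 6600+0+14·20·6=8280 → min 3900 | A_2..A_5: k=2: 0+3552+11·16·17=6544; k=3: 3520+2040+11·20·17=9300; k=4: 2976+0+11·6·17=4098 → min 4098.
Length 5: A_1..A_5: k=1: 0+4098+14·11·17=6716; k=2: 2464+3552+14·16·17=9824; k=3: 6600+2040+14·20·17=13400; k=4: 3900+0+14·6·17=5328 → min 5328.
Optimal order: ((A_1 (A_2 (A_3 A_4))) A_5) with cost 5328.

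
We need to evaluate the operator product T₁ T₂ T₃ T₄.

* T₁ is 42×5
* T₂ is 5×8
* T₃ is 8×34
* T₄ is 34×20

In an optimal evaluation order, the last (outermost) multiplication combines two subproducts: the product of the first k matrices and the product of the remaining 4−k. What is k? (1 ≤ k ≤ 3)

1

Adjacent pairs: T₁T₂ = 42·5·8 = 1680; T₂T₃ = 5·8·34 = 1360; T₃T₄ = 8·34·20 = 5440.
Length 3: T₁..T₃: k=1: 0+1360+42·5·34=8500; k=2: 1680+0+42·8·34=13104 → min 8500 | T₂..T₄: k=2: 0+5440+5·8·20=6240; k=3: 1360+0+5·34·20=4760 → min 4760.
Top-level splits: k=1: (T₁..T₁)·(T₂..T₄) → 0+4760+42·5·20 = 8960; k=2: (T₁..T₂)·(T₃..T₄) → 1680+5440+42·8·20 = 13840; k=3: (T₁..T₃)·(T₄..T₄) → 8500+0+42·34·20 = 37060.
Best split is after T₁, i.e. k = 1.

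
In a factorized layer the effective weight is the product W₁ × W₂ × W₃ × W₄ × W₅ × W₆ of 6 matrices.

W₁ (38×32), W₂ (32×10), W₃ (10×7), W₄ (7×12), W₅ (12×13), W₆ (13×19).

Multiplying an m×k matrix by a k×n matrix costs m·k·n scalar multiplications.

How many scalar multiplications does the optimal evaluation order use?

18627

Adjacent pairs: W₁W₂ = 38·32·10 = 12160; W₂W₃ = 32·10·7 = 2240; W₃W₄ = 10·7·12 = 840; W₄W₅ = 7·12·13 = 1092; W₅W₆ = 12·13·19 = 2964.
Length 3: W₁..W₃: k=1: 0+2240+38·32·7=10752; k=2: 12160+0+38·10·7=14820 → min 10752 | W₂..W₄: k=2: 0+840+32·10·12=4680; k=3: 2240+0+32·7·12=4928 → min 4680 | W₃..W₅: k=3: 0+1092+10·7·13=2002; k=4: 840+0+10·12·13=2400 → min 2002 | W₄..W₆: k=4: 0+2964+7·12·19=4560; k=5: 1092+0+7·13·19=2821 → min 2821.
Length 4: W₁..W₄: k=1: 0+4680+38·32·12=19272; k=2: 12160+840+38·10·12=17560; k=3: 10752+0+38·7·12=13944 → min 13944 | W₂..W₅: k=2: 0+2002+32·10·13=6162; k=3: 2240+1092+32·7·13=6244; k=4: 4680+0+32·12·13=9672 → min 6162 | W₃..W₆: k=3: 0+2821+10·7·19=4151; k=4: 840+2964+10·12·19=6084; k=5: 2002+0+10·13·19=4472 → min 4151.
Length 5: W₁..W₅: k=1: 0+6162+38·32·13=21970; k=2: 12160+2002+38·10·13=19102; k=3: 10752+1092+38·7·13=15302; k=4: 13944+0+38·12·13=19872 → min 15302 | W₂..W₆: k=2: 0+4151+32·10·19=10231; k=3: 2240+2821+32·7·19=9317; k=4: 4680+2964+32·12·19=14940; k=5: 6162+0+32·13·19=14066 → min 9317.
Length 6: W₁..W₆: k=1: 0+9317+38·32·19=32421; k=2: 12160+4151+38·10·19=23531; k=3: 10752+2821+38·7·19=18627; k=4: 13944+2964+38·12·19=25572; k=5: 15302+0+38·13·19=24688 → min 18627.
Optimal order: ((W₁ × (W₂ × W₃)) × ((W₄ × W₅) × W₆)) with cost 18627.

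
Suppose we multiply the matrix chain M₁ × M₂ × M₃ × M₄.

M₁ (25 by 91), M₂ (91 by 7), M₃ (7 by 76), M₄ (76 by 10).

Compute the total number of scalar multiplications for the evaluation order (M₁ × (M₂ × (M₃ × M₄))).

(M₃ × M₄): 7×76 by 76×10 → 7×10, cost 7·76·10 = 5320
(M₂ × (M₃ × M₄)): 91×7 by 7×10 → 91×10, cost 91·7·10 = 6370; cumulative 11690
(M₁ × (M₂ × (M₃ × M₄))): 25×91 by 91×10 → 25×10, cost 25·91·10 = 22750; cumulative 34440
Total: 34440 scalar multiplications.

34440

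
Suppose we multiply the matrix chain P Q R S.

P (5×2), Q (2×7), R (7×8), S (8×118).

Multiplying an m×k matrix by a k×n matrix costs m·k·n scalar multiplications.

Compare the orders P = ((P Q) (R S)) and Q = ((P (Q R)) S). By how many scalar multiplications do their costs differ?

Order P = ((P Q) (R S)): (P Q): 5×2 by 2×7 → 5×7, cost 5·2·7 = 70; (R S): 7×8 by 8×118 → 7×118, cost 7·8·118 = 6608; ((P Q) (R S)): 5×7 by 7×118 → 5×118, cost 5·7·118 = 4130; cumulative 10808. Total 10808.
Order Q = ((P (Q R)) S): (Q R): 2×7 by 7×8 → 2×8, cost 2·7·8 = 112; (P (Q R)): 5×2 by 2×8 → 5×8, cost 5·2·8 = 80; cumulative 192; ((P (Q R)) S): 5×8 by 8×118 → 5×118, cost 5·8·118 = 4720; cumulative 4912. Total 4912.
Difference: |10808 − 4912| = 5896.

5896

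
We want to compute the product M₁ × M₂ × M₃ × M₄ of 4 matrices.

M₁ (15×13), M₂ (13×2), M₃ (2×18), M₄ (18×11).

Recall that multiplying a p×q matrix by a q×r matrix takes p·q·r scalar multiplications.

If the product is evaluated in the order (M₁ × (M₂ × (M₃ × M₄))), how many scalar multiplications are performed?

2827

(M₃ × M₄): 2×18 by 18×11 → 2×11, cost 2·18·11 = 396
(M₂ × (M₃ × M₄)): 13×2 by 2×11 → 13×11, cost 13·2·11 = 286; cumulative 682
(M₁ × (M₂ × (M₃ × M₄))): 15×13 by 13×11 → 15×11, cost 15·13·11 = 2145; cumulative 2827
Total: 2827 scalar multiplications.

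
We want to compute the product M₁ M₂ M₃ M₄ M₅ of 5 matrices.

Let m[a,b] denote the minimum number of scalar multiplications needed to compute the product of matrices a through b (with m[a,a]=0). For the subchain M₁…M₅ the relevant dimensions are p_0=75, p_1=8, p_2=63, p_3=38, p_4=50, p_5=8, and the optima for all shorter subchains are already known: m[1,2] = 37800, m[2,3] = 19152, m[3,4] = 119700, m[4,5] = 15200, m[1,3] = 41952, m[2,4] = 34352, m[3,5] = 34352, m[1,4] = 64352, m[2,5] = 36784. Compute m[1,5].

m[1,5] = min over k∈[1,4] of m[1,k]+m[k+1,5]+p_{0}·p_k·p_{5}.
k=1: 0 + 36784 + 75·8·8 = 41584; k=2: 37800 + 34352 + 75·63·8 = 109952; k=3: 41952 + 15200 + 75·38·8 = 79952; k=4: 64352 + 0 + 75·50·8 = 94352.
Minimum: 41584 at k=1.

41584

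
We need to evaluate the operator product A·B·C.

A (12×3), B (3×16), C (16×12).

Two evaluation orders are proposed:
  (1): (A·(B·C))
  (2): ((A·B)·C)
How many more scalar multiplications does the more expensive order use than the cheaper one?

1872

Order (1) = (A·(B·C)): (B·C): 3×16 by 16×12 → 3×12, cost 3·16·12 = 576; (A·(B·C)): 12×3 by 3×12 → 12×12, cost 12·3·12 = 432; cumulative 1008. Total 1008.
Order (2) = ((A·B)·C): (A·B): 12×3 by 3×16 → 12×16, cost 12·3·16 = 576; ((A·B)·C): 12×16 by 16×12 → 12×12, cost 12·16·12 = 2304; cumulative 2880. Total 2880.
Difference: |1008 − 2880| = 1872.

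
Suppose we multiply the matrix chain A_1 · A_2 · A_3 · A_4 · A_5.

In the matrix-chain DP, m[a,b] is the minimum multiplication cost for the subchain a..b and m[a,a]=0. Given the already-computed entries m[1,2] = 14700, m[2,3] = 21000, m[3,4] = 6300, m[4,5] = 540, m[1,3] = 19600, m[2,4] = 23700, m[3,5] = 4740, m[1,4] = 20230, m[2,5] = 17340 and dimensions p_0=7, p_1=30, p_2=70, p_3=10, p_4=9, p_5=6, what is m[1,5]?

18600

m[1,5] = min over k∈[1,4] of m[1,k]+m[k+1,5]+p_{0}·p_k·p_{5}.
k=1: 0 + 17340 + 7·30·6 = 18600; k=2: 14700 + 4740 + 7·70·6 = 22380; k=3: 19600 + 540 + 7·10·6 = 20560; k=4: 20230 + 0 + 7·9·6 = 20608.
Minimum: 18600 at k=1.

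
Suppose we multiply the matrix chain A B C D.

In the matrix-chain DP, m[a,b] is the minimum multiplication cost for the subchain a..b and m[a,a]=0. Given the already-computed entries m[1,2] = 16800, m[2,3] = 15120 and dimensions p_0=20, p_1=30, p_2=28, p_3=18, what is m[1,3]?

25920

m[1,3] = min over k∈[1,2] of m[1,k]+m[k+1,3]+p_{0}·p_k·p_{3}.
k=1: 0 + 15120 + 20·30·18 = 25920; k=2: 16800 + 0 + 20·28·18 = 26880.
Minimum: 25920 at k=1.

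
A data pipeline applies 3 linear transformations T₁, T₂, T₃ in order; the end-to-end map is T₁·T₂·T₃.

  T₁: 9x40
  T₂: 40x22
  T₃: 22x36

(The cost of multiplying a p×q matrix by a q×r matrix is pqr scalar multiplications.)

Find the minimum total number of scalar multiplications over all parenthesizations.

Order (T₁·(T₂·T₃)): (T₂·T₃): 40×22 by 22×36 → 40×36, cost 40·22·36 = 31680; (T₁·(T₂·T₃)): 9×40 by 40×36 → 9×36, cost 9·40·36 = 12960; cumulative 44640. Total 44640.
Order ((T₁·T₂)·T₃): (T₁·T₂): 9×40 by 40×22 → 9×22, cost 9·40·22 = 7920; ((T₁·T₂)·T₃): 9×22 by 22×36 → 9×36, cost 9·22·36 = 7128; cumulative 15048. Total 15048.
Minimum: 15048.

15048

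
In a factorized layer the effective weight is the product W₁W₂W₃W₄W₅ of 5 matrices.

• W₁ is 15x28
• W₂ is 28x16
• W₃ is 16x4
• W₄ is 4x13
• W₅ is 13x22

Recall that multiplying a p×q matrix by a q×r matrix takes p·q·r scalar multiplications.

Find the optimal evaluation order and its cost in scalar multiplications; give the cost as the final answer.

Adjacent pairs: W₁W₂ = 15·28·16 = 6720; W₂W₃ = 28·16·4 = 1792; W₃W₄ = 16·4·13 = 832; W₄W₅ = 4·13·22 = 1144.
Length 3: W₁..W₃: k=1: 0+1792+15·28·4=3472; k=2: 6720+0+15·16·4=7680 → min 3472 | W₂..W₄: k=2: 0+832+28·16·13=6656; k=3: 1792+0+28·4·13=3248 → min 3248 | W₃..W₅: k=3: 0+1144+16·4·22=2552; k=4: 832+0+16·13·22=5408 → min 2552.
Length 4: W₁..W₄: k=1: 0+3248+15·28·13=8708; k=2: 6720+832+15·16·13=10672; k=3: 3472+0+15·4·13=4252 → min 4252 | W₂..W₅: k=2: 0+2552+28·16·22=12408; k=3: 1792+1144+28·4·22=5400; k=4: 3248+0+28·13·22=11256 → min 5400.
Length 5: W₁..W₅: k=1: 0+5400+15·28·22=14640; k=2: 6720+2552+15·16·22=14552; k=3: 3472+1144+15·4·22=5936; k=4: 4252+0+15·13·22=8542 → min 5936.
Optimal parenthesization: ((W₁(W₂W₃))(W₄W₅)) with cost 5936.

5936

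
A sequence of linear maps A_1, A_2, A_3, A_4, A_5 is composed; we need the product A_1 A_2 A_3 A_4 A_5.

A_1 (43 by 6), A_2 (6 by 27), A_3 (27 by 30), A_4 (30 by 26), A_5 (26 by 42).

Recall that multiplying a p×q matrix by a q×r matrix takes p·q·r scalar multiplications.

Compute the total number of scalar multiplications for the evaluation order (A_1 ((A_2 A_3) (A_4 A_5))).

(A_2 A_3): 6×27 by 27×30 → 6×30, cost 6·27·30 = 4860
(A_4 A_5): 30×26 by 26×42 → 30×42, cost 30·26·42 = 32760
((A_2 A_3) (A_4 A_5)): 6×30 by 30×42 → 6×42, cost 6·30·42 = 7560; cumulative 45180
(A_1 ((A_2 A_3) (A_4 A_5))): 43×6 by 6×42 → 43×42, cost 43·6·42 = 10836; cumulative 56016
Total: 56016 scalar multiplications.

56016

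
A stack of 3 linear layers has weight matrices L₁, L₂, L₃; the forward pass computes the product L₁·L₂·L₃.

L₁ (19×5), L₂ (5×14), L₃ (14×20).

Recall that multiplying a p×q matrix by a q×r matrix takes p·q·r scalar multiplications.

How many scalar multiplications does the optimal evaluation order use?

Order (L₁·(L₂·L₃)): (L₂·L₃): 5×14 by 14×20 → 5×20, cost 5·14·20 = 1400; (L₁·(L₂·L₃)): 19×5 by 5×20 → 19×20, cost 19·5·20 = 1900; cumulative 3300. Total 3300.
Order ((L₁·L₂)·L₃): (L₁·L₂): 19×5 by 5×14 → 19×14, cost 19·5·14 = 1330; ((L₁·L₂)·L₃): 19×14 by 14×20 → 19×20, cost 19·14·20 = 5320; cumulative 6650. Total 6650.
Minimum: 3300.

3300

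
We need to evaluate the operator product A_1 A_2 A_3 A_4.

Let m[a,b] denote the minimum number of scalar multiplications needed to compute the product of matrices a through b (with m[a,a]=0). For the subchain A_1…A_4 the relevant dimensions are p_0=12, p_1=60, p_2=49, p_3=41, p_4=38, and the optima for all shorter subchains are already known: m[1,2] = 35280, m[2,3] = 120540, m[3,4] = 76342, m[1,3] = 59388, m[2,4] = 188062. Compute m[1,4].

78084

m[1,4] = min over k∈[1,3] of m[1,k]+m[k+1,4]+p_{0}·p_k·p_{4}.
k=1: 0 + 188062 + 12·60·38 = 215422; k=2: 35280 + 76342 + 12·49·38 = 133966; k=3: 59388 + 0 + 12·41·38 = 78084.
Minimum: 78084 at k=3.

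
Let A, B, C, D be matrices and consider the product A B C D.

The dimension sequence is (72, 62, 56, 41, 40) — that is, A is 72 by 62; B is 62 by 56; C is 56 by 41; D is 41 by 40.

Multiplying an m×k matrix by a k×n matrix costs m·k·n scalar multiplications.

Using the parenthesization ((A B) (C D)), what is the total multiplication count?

503104

(A B): 72×62 by 62×56 → 72×56, cost 72·62·56 = 249984
(C D): 56×41 by 41×40 → 56×40, cost 56·41·40 = 91840
((A B) (C D)): 72×56 by 56×40 → 72×40, cost 72·56·40 = 161280; cumulative 503104
Total: 503104 scalar multiplications.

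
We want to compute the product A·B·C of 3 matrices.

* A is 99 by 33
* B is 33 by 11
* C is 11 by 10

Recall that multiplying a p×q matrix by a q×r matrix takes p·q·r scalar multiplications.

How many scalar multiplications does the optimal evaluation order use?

Order (A·(B·C)): (B·C): 33×11 by 11×10 → 33×10, cost 33·11·10 = 3630; (A·(B·C)): 99×33 by 33×10 → 99×10, cost 99·33·10 = 32670; cumulative 36300. Total 36300.
Order ((A·B)·C): (A·B): 99×33 by 33×11 → 99×11, cost 99·33·11 = 35937; ((A·B)·C): 99×11 by 11×10 → 99×10, cost 99·11·10 = 10890; cumulative 46827. Total 46827.
Minimum: 36300.

36300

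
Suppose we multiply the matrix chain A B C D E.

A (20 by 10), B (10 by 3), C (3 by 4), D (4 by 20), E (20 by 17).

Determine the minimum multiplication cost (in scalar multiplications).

2880

Adjacent pairs: AB = 20·10·3 = 600; BC = 10·3·4 = 120; CD = 3·4·20 = 240; DE = 4·20·17 = 1360.
Length 3: A..C: k=1: 0+120+20·10·4=920; k=2: 600+0+20·3·4=840 → min 840 | B..D: k=2: 0+240+10·3·20=840; k=3: 120+0+10·4·20=920 → min 840 | C..E: k=3: 0+1360+3·4·17=1564; k=4: 240+0+3·20·17=1260 → min 1260.
Length 4: A..D: k=1: 0+840+20·10·20=4840; k=2: 600+240+20·3·20=2040; k=3: 840+0+20·4·20=2440 → min 2040 | B..E: k=2: 0+1260+10·3·17=1770; k=3: 120+1360+10·4·17=2160; k=4: 840+0+10·20·17=4240 → min 1770.
Length 5: A..E: k=1: 0+1770+20·10·17=5170; k=2: 600+1260+20·3·17=2880; k=3: 840+1360+20·4·17=3560; k=4: 2040+0+20·20·17=8840 → min 2880.
Optimal order: ((A B) ((C D) E)) with cost 2880.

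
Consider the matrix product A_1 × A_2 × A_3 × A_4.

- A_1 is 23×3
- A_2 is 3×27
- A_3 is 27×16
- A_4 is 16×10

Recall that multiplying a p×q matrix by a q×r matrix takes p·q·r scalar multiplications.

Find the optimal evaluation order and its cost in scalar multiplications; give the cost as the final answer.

2466

Adjacent pairs: A_1A_2 = 23·3·27 = 1863; A_2A_3 = 3·27·16 = 1296; A_3A_4 = 27·16·10 = 4320.
Length 3: A_1..A_3: k=1: 0+1296+23·3·16=2400; k=2: 1863+0+23·27·16=11799 → min 2400 | A_2..A_4: k=2: 0+4320+3·27·10=5130; k=3: 1296+0+3·16·10=1776 → min 1776.
Length 4: A_1..A_4: k=1: 0+1776+23·3·10=2466; k=2: 1863+4320+23·27·10=12393; k=3: 2400+0+23·16·10=6080 → min 2466.
Optimal parenthesization: (A_1 × ((A_2 × A_3) × A_4)) with cost 2466.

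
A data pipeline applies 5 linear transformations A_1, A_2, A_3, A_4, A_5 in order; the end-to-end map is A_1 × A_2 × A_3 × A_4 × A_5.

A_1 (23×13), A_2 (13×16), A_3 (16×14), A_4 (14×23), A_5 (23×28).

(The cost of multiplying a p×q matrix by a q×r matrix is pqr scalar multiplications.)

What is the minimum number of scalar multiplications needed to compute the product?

23842

Adjacent pairs: A_1A_2 = 23·13·16 = 4784; A_2A_3 = 13·16·14 = 2912; A_3A_4 = 16·14·23 = 5152; A_4A_5 = 14·23·28 = 9016.
Length 3: A_1..A_3: k=1: 0+2912+23·13·14=7098; k=2: 4784+0+23·16·14=9936 → min 7098 | A_2..A_4: k=2: 0+5152+13·16·23=9936; k=3: 2912+0+13·14·23=7098 → min 7098 | A_3..A_5: k=3: 0+9016+16·14·28=15288; k=4: 5152+0+16·23·28=15456 → min 15288.
Length 4: A_1..A_4: k=1: 0+7098+23·13·23=13975; k=2: 4784+5152+23·16·23=18400; k=3: 7098+0+23·14·23=14504 → min 13975 | A_2..A_5: k=2: 0+15288+13·16·28=21112; k=3: 2912+9016+13·14·28=17024; k=4: 7098+0+13·23·28=15470 → min 15470.
Length 5: A_1..A_5: k=1: 0+15470+23·13·28=23842; k=2: 4784+15288+23·16·28=30376; k=3: 7098+9016+23·14·28=25130; k=4: 13975+0+23·23·28=28787 → min 23842.
Optimal order: (A_1 × (((A_2 × A_3) × A_4) × A_5)) with cost 23842.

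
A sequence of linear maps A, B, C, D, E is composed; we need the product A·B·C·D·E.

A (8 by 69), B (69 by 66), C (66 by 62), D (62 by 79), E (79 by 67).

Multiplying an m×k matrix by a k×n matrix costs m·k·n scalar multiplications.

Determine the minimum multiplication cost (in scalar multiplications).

150696

Adjacent pairs: AB = 8·69·66 = 36432; BC = 69·66·62 = 282348; CD = 66·62·79 = 323268; DE = 62·79·67 = 328166.
Length 3: A..C: k=1: 0+282348+8·69·62=316572; k=2: 36432+0+8·66·62=69168 → min 69168 | B..D: k=2: 0+323268+69·66·79=683034; k=3: 282348+0+69·62·79=620310 → min 620310 | C..E: k=3: 0+328166+66·62·67=602330; k=4: 323268+0+66·79·67=672606 → min 602330.
Length 4: A..D: k=1: 0+620310+8·69·79=663918; k=2: 36432+323268+8·66·79=401412; k=3: 69168+0+8·62·79=108352 → min 108352 | B..E: k=2: 0+602330+69·66·67=907448; k=3: 282348+328166+69·62·67=897140; k=4: 620310+0+69·79·67=985527 → min 897140.
Length 5: A..E: k=1: 0+897140+8·69·67=934124; k=2: 36432+602330+8·66·67=674138; k=3: 69168+328166+8·62·67=430566; k=4: 108352+0+8·79·67=150696 → min 150696.
Optimal order: ((((A·B)·C)·D)·E) with cost 150696.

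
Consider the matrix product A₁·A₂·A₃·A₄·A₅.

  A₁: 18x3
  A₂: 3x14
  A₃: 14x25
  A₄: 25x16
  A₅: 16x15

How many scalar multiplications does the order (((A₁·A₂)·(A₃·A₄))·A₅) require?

(A₁·A₂): 18×3 by 3×14 → 18×14, cost 18·3·14 = 756
(A₃·A₄): 14×25 by 25×16 → 14×16, cost 14·25·16 = 5600
((A₁·A₂)·(A₃·A₄)): 18×14 by 14×16 → 18×16, cost 18·14·16 = 4032; cumulative 10388
(((A₁·A₂)·(A₃·A₄))·A₅): 18×16 by 16×15 → 18×15, cost 18·16·15 = 4320; cumulative 14708
Total: 14708 scalar multiplications.

14708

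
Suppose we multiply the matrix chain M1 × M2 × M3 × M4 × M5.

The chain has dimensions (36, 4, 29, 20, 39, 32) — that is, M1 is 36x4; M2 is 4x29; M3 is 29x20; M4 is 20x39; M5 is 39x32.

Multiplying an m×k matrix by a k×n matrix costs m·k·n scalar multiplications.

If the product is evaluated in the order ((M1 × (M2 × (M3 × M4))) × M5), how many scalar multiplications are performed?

77688

(M3 × M4): 29×20 by 20×39 → 29×39, cost 29·20·39 = 22620
(M2 × (M3 × M4)): 4×29 by 29×39 → 4×39, cost 4·29·39 = 4524; cumulative 27144
(M1 × (M2 × (M3 × M4))): 36×4 by 4×39 → 36×39, cost 36·4·39 = 5616; cumulative 32760
((M1 × (M2 × (M3 × M4))) × M5): 36×39 by 39×32 → 36×32, cost 36·39·32 = 44928; cumulative 77688
Total: 77688 scalar multiplications.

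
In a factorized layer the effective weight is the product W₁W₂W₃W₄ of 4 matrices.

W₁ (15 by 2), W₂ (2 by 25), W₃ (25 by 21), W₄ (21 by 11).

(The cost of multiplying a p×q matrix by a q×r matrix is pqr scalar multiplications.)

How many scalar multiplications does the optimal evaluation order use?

1842

Adjacent pairs: W₁W₂ = 15·2·25 = 750; W₂W₃ = 2·25·21 = 1050; W₃W₄ = 25·21·11 = 5775.
Length 3: W₁..W₃: k=1: 0+1050+15·2·21=1680; k=2: 750+0+15·25·21=8625 → min 1680 | W₂..W₄: k=2: 0+5775+2·25·11=6325; k=3: 1050+0+2·21·11=1512 → min 1512.
Length 4: W₁..W₄: k=1: 0+1512+15·2·11=1842; k=2: 750+5775+15·25·11=10650; k=3: 1680+0+15·21·11=5145 → min 1842.
Optimal order: (W₁((W₂W₃)W₄)) with cost 1842.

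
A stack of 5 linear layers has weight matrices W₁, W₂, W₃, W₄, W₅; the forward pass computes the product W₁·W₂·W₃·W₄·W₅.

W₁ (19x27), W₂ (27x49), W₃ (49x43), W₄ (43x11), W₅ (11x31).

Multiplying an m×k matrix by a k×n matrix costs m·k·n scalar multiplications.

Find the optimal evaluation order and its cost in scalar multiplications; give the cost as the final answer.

49852

Adjacent pairs: W₁W₂ = 19·27·49 = 25137; W₂W₃ = 27·49·43 = 56889; W₃W₄ = 49·43·11 = 23177; W₄W₅ = 43·11·31 = 14663.
Length 3: W₁..W₃: k=1: 0+56889+19·27·43=78948; k=2: 25137+0+19·49·43=65170 → min 65170 | W₂..W₄: k=2: 0+23177+27·49·11=37730; k=3: 56889+0+27·43·11=69660 → min 37730 | W₃..W₅: k=3: 0+14663+49·43·31=79980; k=4: 23177+0+49·11·31=39886 → min 39886.
Length 4: W₁..W₄: k=1: 0+37730+19·27·11=43373; k=2: 25137+23177+19·49·11=58555; k=3: 65170+0+19·43·11=74157 → min 43373 | W₂..W₅: k=2: 0+39886+27·49·31=80899; k=3: 56889+14663+27·43·31=107543; k=4: 37730+0+27·11·31=46937 → min 46937.
Length 5: W₁..W₅: k=1: 0+46937+19·27·31=62840; k=2: 25137+39886+19·49·31=93884; k=3: 65170+14663+19·43·31=105160; k=4: 43373+0+19·11·31=49852 → min 49852.
Optimal parenthesization: ((W₁·(W₂·(W₃·W₄)))·W₅) with cost 49852.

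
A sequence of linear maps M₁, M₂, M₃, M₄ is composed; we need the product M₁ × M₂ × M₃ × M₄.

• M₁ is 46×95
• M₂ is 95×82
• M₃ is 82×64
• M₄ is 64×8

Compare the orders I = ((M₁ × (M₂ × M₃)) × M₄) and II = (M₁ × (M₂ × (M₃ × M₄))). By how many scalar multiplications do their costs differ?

Order I = ((M₁ × (M₂ × M₃)) × M₄): (M₂ × M₃): 95×82 by 82×64 → 95×64, cost 95·82·64 = 498560; (M₁ × (M₂ × M₃)): 46×95 by 95×64 → 46×64, cost 46·95·64 = 279680; cumulative 778240; ((M₁ × (M₂ × M₃)) × M₄): 46×64 by 64×8 → 46×8, cost 46·64·8 = 23552; cumulative 801792. Total 801792.
Order II = (M₁ × (M₂ × (M₃ × M₄))): (M₃ × M₄): 82×64 by 64×8 → 82×8, cost 82·64·8 = 41984; (M₂ × (M₃ × M₄)): 95×82 by 82×8 → 95×8, cost 95·82·8 = 62320; cumulative 104304; (M₁ × (M₂ × (M₃ × M₄))): 46×95 by 95×8 → 46×8, cost 46·95·8 = 34960; cumulative 139264. Total 139264.
Difference: |801792 − 139264| = 662528.

662528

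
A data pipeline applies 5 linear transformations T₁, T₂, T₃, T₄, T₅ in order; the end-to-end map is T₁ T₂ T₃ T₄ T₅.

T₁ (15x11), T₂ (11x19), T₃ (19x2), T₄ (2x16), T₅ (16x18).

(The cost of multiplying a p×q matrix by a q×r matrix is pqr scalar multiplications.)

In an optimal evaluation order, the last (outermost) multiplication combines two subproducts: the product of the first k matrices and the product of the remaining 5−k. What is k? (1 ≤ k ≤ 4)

Adjacent pairs: T₁T₂ = 15·11·19 = 3135; T₂T₃ = 11·19·2 = 418; T₃T₄ = 19·2·16 = 608; T₄T₅ = 2·16·18 = 576.
Length 3: T₁..T₃: k=1: 0+418+15·11·2=748; k=2: 3135+0+15·19·2=3705 → min 748 | T₂..T₄: k=2: 0+608+11·19·16=3952; k=3: 418+0+11·2·16=770 → min 770 | T₃..T₅: k=3: 0+576+19·2·18=1260; k=4: 608+0+19·16·18=6080 → min 1260.
Length 4: T₁..T₄: k=1: 0+770+15·11·16=3410; k=2: 3135+608+15·19·16=8303; k=3: 748+0+15·2·16=1228 → min 1228 | T₂..T₅: k=2: 0+1260+11·19·18=5022; k=3: 418+576+11·2·18=1390; k=4: 770+0+11·16·18=3938 → min 1390.
Top-level splits: k=1: (T₁..T₁)·(T₂..T₅) → 0+1390+15·11·18 = 4360; k=2: (T₁..T₂)·(T₃..T₅) → 3135+1260+15·19·18 = 9525; k=3: (T₁..T₃)·(T₄..T₅) → 748+576+15·2·18 = 1864; k=4: (T₁..T₄)·(T₅..T₅) → 1228+0+15·16·18 = 5548.
Best split is after T₃, i.e. k = 3.

3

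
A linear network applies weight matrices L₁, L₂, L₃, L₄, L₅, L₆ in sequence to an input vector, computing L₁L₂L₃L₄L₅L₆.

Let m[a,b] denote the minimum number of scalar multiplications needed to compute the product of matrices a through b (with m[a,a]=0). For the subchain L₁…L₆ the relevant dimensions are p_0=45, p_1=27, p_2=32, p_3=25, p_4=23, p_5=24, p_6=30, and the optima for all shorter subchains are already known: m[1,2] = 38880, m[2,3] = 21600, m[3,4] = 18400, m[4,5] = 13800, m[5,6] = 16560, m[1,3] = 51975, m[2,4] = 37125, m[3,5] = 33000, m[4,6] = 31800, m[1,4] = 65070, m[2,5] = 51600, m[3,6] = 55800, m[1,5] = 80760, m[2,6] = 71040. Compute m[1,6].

107490

m[1,6] = min over k∈[1,5] of m[1,k]+m[k+1,6]+p_{0}·p_k·p_{6}.
k=1: 0 + 71040 + 45·27·30 = 107490; k=2: 38880 + 55800 + 45·32·30 = 137880; k=3: 51975 + 31800 + 45·25·30 = 117525; k=4: 65070 + 16560 + 45·23·30 = 112680; k=5: 80760 + 0 + 45·24·30 = 113160.
Minimum: 107490 at k=1.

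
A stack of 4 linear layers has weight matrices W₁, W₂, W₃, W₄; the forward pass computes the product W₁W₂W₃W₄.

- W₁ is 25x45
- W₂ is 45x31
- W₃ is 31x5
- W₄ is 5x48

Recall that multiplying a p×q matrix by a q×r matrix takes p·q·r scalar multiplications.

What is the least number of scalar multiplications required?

18600

Adjacent pairs: W₁W₂ = 25·45·31 = 34875; W₂W₃ = 45·31·5 = 6975; W₃W₄ = 31·5·48 = 7440.
Length 3: W₁..W₃: k=1: 0+6975+25·45·5=12600; k=2: 34875+0+25·31·5=38750 → min 12600 | W₂..W₄: k=2: 0+7440+45·31·48=74400; k=3: 6975+0+45·5·48=17775 → min 17775.
Length 4: W₁..W₄: k=1: 0+17775+25·45·48=71775; k=2: 34875+7440+25·31·48=79515; k=3: 12600+0+25·5·48=18600 → min 18600.
Optimal order: ((W₁(W₂W₃))W₄) with cost 18600.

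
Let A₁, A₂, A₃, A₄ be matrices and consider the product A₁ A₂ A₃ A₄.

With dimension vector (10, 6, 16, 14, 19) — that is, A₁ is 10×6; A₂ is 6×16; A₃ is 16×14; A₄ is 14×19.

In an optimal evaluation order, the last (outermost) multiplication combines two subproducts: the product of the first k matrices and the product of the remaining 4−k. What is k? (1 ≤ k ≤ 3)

1

Adjacent pairs: A₁A₂ = 10·6·16 = 960; A₂A₃ = 6·16·14 = 1344; A₃A₄ = 16·14·19 = 4256.
Length 3: A₁..A₃: k=1: 0+1344+10·6·14=2184; k=2: 960+0+10·16·14=3200 → min 2184 | A₂..A₄: k=2: 0+4256+6·16·19=6080; k=3: 1344+0+6·14·19=2940 → min 2940.
Top-level splits: k=1: (A₁..A₁)·(A₂..A₄) → 0+2940+10·6·19 = 4080; k=2: (A₁..A₂)·(A₃..A₄) → 960+4256+10·16·19 = 8256; k=3: (A₁..A₃)·(A₄..A₄) → 2184+0+10·14·19 = 4844.
Best split is after A₁, i.e. k = 1.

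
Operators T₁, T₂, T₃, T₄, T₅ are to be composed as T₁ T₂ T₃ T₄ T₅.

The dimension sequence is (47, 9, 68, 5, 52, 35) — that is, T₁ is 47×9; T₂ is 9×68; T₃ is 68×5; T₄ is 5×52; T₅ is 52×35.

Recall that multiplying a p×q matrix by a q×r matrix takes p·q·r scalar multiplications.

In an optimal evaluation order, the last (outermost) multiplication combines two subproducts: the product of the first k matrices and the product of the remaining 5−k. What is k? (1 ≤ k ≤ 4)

3

Adjacent pairs: T₁T₂ = 47·9·68 = 28764; T₂T₃ = 9·68·5 = 3060; T₃T₄ = 68·5·52 = 17680; T₄T₅ = 5·52·35 = 9100.
Length 3: T₁..T₃: k=1: 0+3060+47·9·5=5175; k=2: 28764+0+47·68·5=44744 → min 5175 | T₂..T₄: k=2: 0+17680+9·68·52=49504; k=3: 3060+0+9·5·52=5400 → min 5400 | T₃..T₅: k=3: 0+9100+68·5·35=21000; k=4: 17680+0+68·52·35=141440 → min 21000.
Length 4: T₁..T₄: k=1: 0+5400+47·9·52=27396; k=2: 28764+17680+47·68·52=212636; k=3: 5175+0+47·5·52=17395 → min 17395 | T₂..T₅: k=2: 0+21000+9·68·35=42420; k=3: 3060+9100+9·5·35=13735; k=4: 5400+0+9·52·35=21780 → min 13735.
Top-level splits: k=1: (T₁..T₁)·(T₂..T₅) → 0+13735+47·9·35 = 28540; k=2: (T₁..T₂)·(T₃..T₅) → 28764+21000+47·68·35 = 161624; k=3: (T₁..T₃)·(T₄..T₅) → 5175+9100+47·5·35 = 22500; k=4: (T₁..T₄)·(T₅..T₅) → 17395+0+47·52·35 = 102935.
Best split is after T₃, i.e. k = 3.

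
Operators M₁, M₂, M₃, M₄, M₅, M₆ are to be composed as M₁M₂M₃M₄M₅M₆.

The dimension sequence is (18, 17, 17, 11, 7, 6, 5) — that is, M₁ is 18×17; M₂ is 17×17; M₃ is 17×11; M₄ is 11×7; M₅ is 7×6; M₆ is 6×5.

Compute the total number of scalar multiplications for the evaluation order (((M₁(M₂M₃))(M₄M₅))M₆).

8735

(M₂M₃): 17×17 by 17×11 → 17×11, cost 17·17·11 = 3179
(M₁(M₂M₃)): 18×17 by 17×11 → 18×11, cost 18·17·11 = 3366; cumulative 6545
(M₄M₅): 11×7 by 7×6 → 11×6, cost 11·7·6 = 462
((M₁(M₂M₃))(M₄M₅)): 18×11 by 11×6 → 18×6, cost 18·11·6 = 1188; cumulative 8195
(((M₁(M₂M₃))(M₄M₅))M₆): 18×6 by 6×5 → 18×5, cost 18·6·5 = 540; cumulative 8735
Total: 8735 scalar multiplications.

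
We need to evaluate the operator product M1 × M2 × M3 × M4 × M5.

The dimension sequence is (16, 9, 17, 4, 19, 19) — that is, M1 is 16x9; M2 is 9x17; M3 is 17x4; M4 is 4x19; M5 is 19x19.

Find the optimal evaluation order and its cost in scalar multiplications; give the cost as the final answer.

3848

Adjacent pairs: M1M2 = 16·9·17 = 2448; M2M3 = 9·17·4 = 612; M3M4 = 17·4·19 = 1292; M4M5 = 4·19·19 = 1444.
Length 3: M1..M3: k=1: 0+612+16·9·4=1188; k=2: 2448+0+16·17·4=3536 → min 1188 | M2..M4: k=2: 0+1292+9·17·19=4199; k=3: 612+0+9·4·19=1296 → min 1296 | M3..M5: k=3: 0+1444+17·4·19=2736; k=4: 1292+0+17·19·19=7429 → min 2736.
Length 4: M1..M4: k=1: 0+1296+16·9·19=4032; k=2: 2448+1292+16·17·19=8908; k=3: 1188+0+16·4·19=2404 → min 2404 | M2..M5: k=2: 0+2736+9·17·19=5643; k=3: 612+1444+9·4·19=2740; k=4: 1296+0+9·19·19=4545 → min 2740.
Length 5: M1..M5: k=1: 0+2740+16·9·19=5476; k=2: 2448+2736+16·17·19=10352; k=3: 1188+1444+16·4·19=3848; k=4: 2404+0+16·19·19=8180 → min 3848.
Optimal parenthesization: ((M1 × (M2 × M3)) × (M4 × M5)) with cost 3848.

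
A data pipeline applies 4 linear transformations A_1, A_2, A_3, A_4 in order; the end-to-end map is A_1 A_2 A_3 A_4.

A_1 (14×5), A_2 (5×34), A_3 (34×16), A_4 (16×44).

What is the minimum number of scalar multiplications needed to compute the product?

9320

Adjacent pairs: A_1A_2 = 14·5·34 = 2380; A_2A_3 = 5·34·16 = 2720; A_3A_4 = 34·16·44 = 23936.
Length 3: A_1..A_3: k=1: 0+2720+14·5·16=3840; k=2: 2380+0+14·34·16=9996 → min 3840 | A_2..A_4: k=2: 0+23936+5·34·44=31416; k=3: 2720+0+5·16·44=6240 → min 6240.
Length 4: A_1..A_4: k=1: 0+6240+14·5·44=9320; k=2: 2380+23936+14·34·44=47260; k=3: 3840+0+14·16·44=13696 → min 9320.
Optimal order: (A_1 ((A_2 A_3) A_4)) with cost 9320.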